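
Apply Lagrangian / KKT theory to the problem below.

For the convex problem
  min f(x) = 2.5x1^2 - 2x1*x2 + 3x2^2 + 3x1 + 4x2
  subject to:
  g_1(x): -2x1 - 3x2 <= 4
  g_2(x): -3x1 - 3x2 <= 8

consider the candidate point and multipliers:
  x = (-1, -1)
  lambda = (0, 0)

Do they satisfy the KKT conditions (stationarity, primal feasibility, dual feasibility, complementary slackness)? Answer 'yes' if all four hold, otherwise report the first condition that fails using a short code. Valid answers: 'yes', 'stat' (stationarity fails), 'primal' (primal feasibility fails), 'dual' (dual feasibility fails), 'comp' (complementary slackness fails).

Gradient of f: grad f(x) = Q x + c = (0, 0)
Constraint values g_i(x) = a_i^T x - b_i:
  g_1((-1, -1)) = 1
  g_2((-1, -1)) = -2
Stationarity residual: grad f(x) + sum_i lambda_i a_i = (0, 0)
  -> stationarity OK
Primal feasibility (all g_i <= 0): FAILS
Dual feasibility (all lambda_i >= 0): OK
Complementary slackness (lambda_i * g_i(x) = 0 for all i): OK

Verdict: the first failing condition is primal_feasibility -> primal.

primal


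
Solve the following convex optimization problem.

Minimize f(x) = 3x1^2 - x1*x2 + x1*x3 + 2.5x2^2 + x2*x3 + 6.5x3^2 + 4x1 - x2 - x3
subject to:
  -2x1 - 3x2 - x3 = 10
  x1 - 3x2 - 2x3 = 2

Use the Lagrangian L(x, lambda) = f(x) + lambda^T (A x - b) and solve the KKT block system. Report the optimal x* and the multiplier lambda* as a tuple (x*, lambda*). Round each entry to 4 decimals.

Form the Lagrangian:
  L(x, lambda) = (1/2) x^T Q x + c^T x + lambda^T (A x - b)
Stationarity (grad_x L = 0): Q x + c + A^T lambda = 0.
Primal feasibility: A x = b.

This gives the KKT block system:
  [ Q   A^T ] [ x     ]   [-c ]
  [ A    0  ] [ lambda ] = [ b ]

Solving the linear system:
  x*      = (-2.5498, -1.7504, 0.3507)
  lambda* = (-3.8271, 1.5432)
  f(x*)   = 13.1925

x* = (-2.5498, -1.7504, 0.3507), lambda* = (-3.8271, 1.5432)


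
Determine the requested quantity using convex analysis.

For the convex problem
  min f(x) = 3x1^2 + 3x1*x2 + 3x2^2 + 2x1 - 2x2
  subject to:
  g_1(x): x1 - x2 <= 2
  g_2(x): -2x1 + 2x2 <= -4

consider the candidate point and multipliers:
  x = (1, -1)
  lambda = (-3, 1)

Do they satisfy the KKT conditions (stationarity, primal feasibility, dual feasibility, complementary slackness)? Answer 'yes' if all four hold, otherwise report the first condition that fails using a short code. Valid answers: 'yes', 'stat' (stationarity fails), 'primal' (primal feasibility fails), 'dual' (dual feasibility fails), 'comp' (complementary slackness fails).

Gradient of f: grad f(x) = Q x + c = (5, -5)
Constraint values g_i(x) = a_i^T x - b_i:
  g_1((1, -1)) = 0
  g_2((1, -1)) = 0
Stationarity residual: grad f(x) + sum_i lambda_i a_i = (0, 0)
  -> stationarity OK
Primal feasibility (all g_i <= 0): OK
Dual feasibility (all lambda_i >= 0): FAILS
Complementary slackness (lambda_i * g_i(x) = 0 for all i): OK

Verdict: the first failing condition is dual_feasibility -> dual.

dual


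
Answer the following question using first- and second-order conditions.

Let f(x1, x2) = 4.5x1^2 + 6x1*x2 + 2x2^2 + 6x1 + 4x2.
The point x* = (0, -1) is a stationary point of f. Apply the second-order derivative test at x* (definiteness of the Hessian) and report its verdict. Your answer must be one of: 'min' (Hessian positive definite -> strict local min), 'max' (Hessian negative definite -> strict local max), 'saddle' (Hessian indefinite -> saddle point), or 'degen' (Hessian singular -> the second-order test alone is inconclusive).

Compute the Hessian H = grad^2 f:
  H = [[9, 6], [6, 4]]
Verify stationarity: grad f(x*) = H x* + g = (0, 0).
Eigenvalues of H: 0, 13.
H has a zero eigenvalue (singular; positive semidefinite but not definite), so H is neither positive definite, negative definite, nor indefinite. The second-order test alone is inconclusive -> degen.
(Indeed, f is constant along the null direction of H through x*, so x* is not a strict local extremum.)

degen


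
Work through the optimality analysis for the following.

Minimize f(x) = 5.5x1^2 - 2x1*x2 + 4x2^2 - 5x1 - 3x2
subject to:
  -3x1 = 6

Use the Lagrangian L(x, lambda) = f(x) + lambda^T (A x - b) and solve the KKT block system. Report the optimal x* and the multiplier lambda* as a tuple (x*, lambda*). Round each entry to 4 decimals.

Form the Lagrangian:
  L(x, lambda) = (1/2) x^T Q x + c^T x + lambda^T (A x - b)
Stationarity (grad_x L = 0): Q x + c + A^T lambda = 0.
Primal feasibility: A x = b.

This gives the KKT block system:
  [ Q   A^T ] [ x     ]   [-c ]
  [ A    0  ] [ lambda ] = [ b ]

Solving the linear system:
  x*      = (-2, -0.125)
  lambda* = (-8.9167)
  f(x*)   = 31.9375

x* = (-2, -0.125), lambda* = (-8.9167)


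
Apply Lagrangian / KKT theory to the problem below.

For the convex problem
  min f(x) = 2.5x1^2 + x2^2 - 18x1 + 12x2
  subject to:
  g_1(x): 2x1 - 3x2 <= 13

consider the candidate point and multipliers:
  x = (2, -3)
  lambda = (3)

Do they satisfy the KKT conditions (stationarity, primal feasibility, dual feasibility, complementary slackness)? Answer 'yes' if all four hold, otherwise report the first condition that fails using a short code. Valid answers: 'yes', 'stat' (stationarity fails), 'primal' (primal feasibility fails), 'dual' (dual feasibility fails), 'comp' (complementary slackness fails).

Gradient of f: grad f(x) = Q x + c = (-8, 6)
Constraint values g_i(x) = a_i^T x - b_i:
  g_1((2, -3)) = 0
Stationarity residual: grad f(x) + sum_i lambda_i a_i = (-2, -3)
  -> stationarity FAILS
Primal feasibility (all g_i <= 0): OK
Dual feasibility (all lambda_i >= 0): OK
Complementary slackness (lambda_i * g_i(x) = 0 for all i): OK

Verdict: the first failing condition is stationarity -> stat.

stat


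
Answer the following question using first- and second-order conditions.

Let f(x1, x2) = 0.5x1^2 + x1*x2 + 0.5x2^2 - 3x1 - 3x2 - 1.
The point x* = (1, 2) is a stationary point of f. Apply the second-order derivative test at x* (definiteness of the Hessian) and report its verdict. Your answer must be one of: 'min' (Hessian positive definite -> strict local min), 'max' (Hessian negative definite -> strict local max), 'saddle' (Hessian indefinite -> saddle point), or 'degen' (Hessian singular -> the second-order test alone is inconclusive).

Compute the Hessian H = grad^2 f:
  H = [[1, 1], [1, 1]]
Verify stationarity: grad f(x*) = H x* + g = (0, 0).
Eigenvalues of H: 0, 2.
H has a zero eigenvalue (singular; positive semidefinite but not definite), so H is neither positive definite, negative definite, nor indefinite. The second-order test alone is inconclusive -> degen.
(Indeed, f is constant along the null direction of H through x*, so x* is not a strict local extremum.)

degen


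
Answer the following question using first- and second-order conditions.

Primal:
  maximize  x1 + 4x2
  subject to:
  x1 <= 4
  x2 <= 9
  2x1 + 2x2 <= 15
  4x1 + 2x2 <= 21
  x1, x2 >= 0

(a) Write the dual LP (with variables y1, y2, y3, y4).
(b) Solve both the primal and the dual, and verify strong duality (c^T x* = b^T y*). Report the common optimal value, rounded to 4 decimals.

The standard primal-dual pair for 'max c^T x s.t. A x <= b, x >= 0' is:
  Dual:  min b^T y  s.t.  A^T y >= c,  y >= 0.

So the dual LP is:
  minimize  4y1 + 9y2 + 15y3 + 21y4
  subject to:
    y1 + 2y3 + 4y4 >= 1
    y2 + 2y3 + 2y4 >= 4
    y1, y2, y3, y4 >= 0

Solving the primal: x* = (0, 7.5).
  primal value c^T x* = 30.
Solving the dual: y* = (0, 0, 2, 0).
  dual value b^T y* = 30.
Strong duality: c^T x* = b^T y*. Confirmed.

30


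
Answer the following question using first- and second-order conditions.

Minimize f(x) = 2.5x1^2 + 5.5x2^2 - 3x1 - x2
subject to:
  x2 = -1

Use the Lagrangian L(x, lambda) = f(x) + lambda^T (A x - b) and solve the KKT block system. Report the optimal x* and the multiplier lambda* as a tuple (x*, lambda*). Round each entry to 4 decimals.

Form the Lagrangian:
  L(x, lambda) = (1/2) x^T Q x + c^T x + lambda^T (A x - b)
Stationarity (grad_x L = 0): Q x + c + A^T lambda = 0.
Primal feasibility: A x = b.

This gives the KKT block system:
  [ Q   A^T ] [ x     ]   [-c ]
  [ A    0  ] [ lambda ] = [ b ]

Solving the linear system:
  x*      = (0.6, -1)
  lambda* = (12)
  f(x*)   = 5.6

x* = (0.6, -1), lambda* = (12)


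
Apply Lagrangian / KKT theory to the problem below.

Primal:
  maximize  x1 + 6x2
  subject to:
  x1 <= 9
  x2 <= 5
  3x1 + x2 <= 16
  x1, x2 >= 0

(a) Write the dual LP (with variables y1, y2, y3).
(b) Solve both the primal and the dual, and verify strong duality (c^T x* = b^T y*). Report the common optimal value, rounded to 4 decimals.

The standard primal-dual pair for 'max c^T x s.t. A x <= b, x >= 0' is:
  Dual:  min b^T y  s.t.  A^T y >= c,  y >= 0.

So the dual LP is:
  minimize  9y1 + 5y2 + 16y3
  subject to:
    y1 + 3y3 >= 1
    y2 + y3 >= 6
    y1, y2, y3 >= 0

Solving the primal: x* = (3.6667, 5).
  primal value c^T x* = 33.6667.
Solving the dual: y* = (0, 5.6667, 0.3333).
  dual value b^T y* = 33.6667.
Strong duality: c^T x* = b^T y*. Confirmed.

33.6667


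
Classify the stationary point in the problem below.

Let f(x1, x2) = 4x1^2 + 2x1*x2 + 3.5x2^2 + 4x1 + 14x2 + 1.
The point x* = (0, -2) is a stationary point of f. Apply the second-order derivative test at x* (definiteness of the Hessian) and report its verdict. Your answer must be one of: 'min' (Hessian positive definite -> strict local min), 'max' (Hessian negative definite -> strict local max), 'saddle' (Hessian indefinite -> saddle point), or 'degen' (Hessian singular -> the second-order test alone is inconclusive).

Compute the Hessian H = grad^2 f:
  H = [[8, 2], [2, 7]]
Verify stationarity: grad f(x*) = H x* + g = (0, 0).
Eigenvalues of H: 5.4384, 9.5616.
Both eigenvalues > 0, so H is positive definite -> x* is a strict local min.

min


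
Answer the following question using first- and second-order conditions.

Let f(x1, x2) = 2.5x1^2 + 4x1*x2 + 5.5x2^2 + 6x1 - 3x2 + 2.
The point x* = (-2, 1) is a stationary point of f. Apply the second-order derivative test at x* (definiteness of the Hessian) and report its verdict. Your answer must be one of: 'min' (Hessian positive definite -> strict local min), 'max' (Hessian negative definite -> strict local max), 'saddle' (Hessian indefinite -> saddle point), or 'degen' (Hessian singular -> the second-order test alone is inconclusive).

Compute the Hessian H = grad^2 f:
  H = [[5, 4], [4, 11]]
Verify stationarity: grad f(x*) = H x* + g = (0, 0).
Eigenvalues of H: 3, 13.
Both eigenvalues > 0, so H is positive definite -> x* is a strict local min.

min


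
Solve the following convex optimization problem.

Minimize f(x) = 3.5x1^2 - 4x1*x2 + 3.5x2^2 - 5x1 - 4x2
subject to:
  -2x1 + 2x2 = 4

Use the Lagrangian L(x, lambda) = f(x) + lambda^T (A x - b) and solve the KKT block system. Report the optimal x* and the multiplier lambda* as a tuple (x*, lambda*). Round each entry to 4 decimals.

Form the Lagrangian:
  L(x, lambda) = (1/2) x^T Q x + c^T x + lambda^T (A x - b)
Stationarity (grad_x L = 0): Q x + c + A^T lambda = 0.
Primal feasibility: A x = b.

This gives the KKT block system:
  [ Q   A^T ] [ x     ]   [-c ]
  [ A    0  ] [ lambda ] = [ b ]

Solving the linear system:
  x*      = (0.5, 2.5)
  lambda* = (-5.75)
  f(x*)   = 5.25

x* = (0.5, 2.5), lambda* = (-5.75)


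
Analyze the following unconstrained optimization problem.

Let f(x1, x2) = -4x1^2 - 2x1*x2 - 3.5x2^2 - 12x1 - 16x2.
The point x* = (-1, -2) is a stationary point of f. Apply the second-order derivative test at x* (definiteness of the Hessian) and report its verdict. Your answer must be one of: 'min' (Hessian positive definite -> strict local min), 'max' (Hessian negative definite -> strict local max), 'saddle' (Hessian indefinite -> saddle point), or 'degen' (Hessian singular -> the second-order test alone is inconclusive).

Compute the Hessian H = grad^2 f:
  H = [[-8, -2], [-2, -7]]
Verify stationarity: grad f(x*) = H x* + g = (0, 0).
Eigenvalues of H: -9.5616, -5.4384.
Both eigenvalues < 0, so H is negative definite -> x* is a strict local max.

max


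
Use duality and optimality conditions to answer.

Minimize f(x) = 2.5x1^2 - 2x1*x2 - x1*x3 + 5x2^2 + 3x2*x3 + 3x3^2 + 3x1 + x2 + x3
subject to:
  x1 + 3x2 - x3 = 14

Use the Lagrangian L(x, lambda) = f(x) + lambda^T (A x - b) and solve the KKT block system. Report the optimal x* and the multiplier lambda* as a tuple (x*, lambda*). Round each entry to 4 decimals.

Form the Lagrangian:
  L(x, lambda) = (1/2) x^T Q x + c^T x + lambda^T (A x - b)
Stationarity (grad_x L = 0): Q x + c + A^T lambda = 0.
Primal feasibility: A x = b.

This gives the KKT block system:
  [ Q   A^T ] [ x     ]   [-c ]
  [ A    0  ] [ lambda ] = [ b ]

Solving the linear system:
  x*      = (1.6017, 3.2241, -2.7261)
  lambda* = (-7.2863)
  f(x*)   = 53.6556

x* = (1.6017, 3.2241, -2.7261), lambda* = (-7.2863)


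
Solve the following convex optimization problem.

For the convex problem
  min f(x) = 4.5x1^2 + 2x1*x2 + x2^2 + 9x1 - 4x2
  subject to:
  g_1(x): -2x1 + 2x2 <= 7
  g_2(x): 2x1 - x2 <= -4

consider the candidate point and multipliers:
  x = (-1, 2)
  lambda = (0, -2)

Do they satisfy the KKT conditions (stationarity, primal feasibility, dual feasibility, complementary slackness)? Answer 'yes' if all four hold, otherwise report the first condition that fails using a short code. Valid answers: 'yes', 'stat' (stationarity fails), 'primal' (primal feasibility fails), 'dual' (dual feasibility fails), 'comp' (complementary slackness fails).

Gradient of f: grad f(x) = Q x + c = (4, -2)
Constraint values g_i(x) = a_i^T x - b_i:
  g_1((-1, 2)) = -1
  g_2((-1, 2)) = 0
Stationarity residual: grad f(x) + sum_i lambda_i a_i = (0, 0)
  -> stationarity OK
Primal feasibility (all g_i <= 0): OK
Dual feasibility (all lambda_i >= 0): FAILS
Complementary slackness (lambda_i * g_i(x) = 0 for all i): OK

Verdict: the first failing condition is dual_feasibility -> dual.

dual


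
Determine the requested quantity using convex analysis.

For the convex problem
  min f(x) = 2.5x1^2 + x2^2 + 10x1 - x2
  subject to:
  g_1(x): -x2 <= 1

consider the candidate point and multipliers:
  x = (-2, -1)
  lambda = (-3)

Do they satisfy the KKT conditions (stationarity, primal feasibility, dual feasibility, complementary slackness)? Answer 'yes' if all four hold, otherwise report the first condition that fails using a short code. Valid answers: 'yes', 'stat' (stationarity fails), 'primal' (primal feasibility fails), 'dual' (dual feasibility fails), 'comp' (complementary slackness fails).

Gradient of f: grad f(x) = Q x + c = (0, -3)
Constraint values g_i(x) = a_i^T x - b_i:
  g_1((-2, -1)) = 0
Stationarity residual: grad f(x) + sum_i lambda_i a_i = (0, 0)
  -> stationarity OK
Primal feasibility (all g_i <= 0): OK
Dual feasibility (all lambda_i >= 0): FAILS
Complementary slackness (lambda_i * g_i(x) = 0 for all i): OK

Verdict: the first failing condition is dual_feasibility -> dual.

dual


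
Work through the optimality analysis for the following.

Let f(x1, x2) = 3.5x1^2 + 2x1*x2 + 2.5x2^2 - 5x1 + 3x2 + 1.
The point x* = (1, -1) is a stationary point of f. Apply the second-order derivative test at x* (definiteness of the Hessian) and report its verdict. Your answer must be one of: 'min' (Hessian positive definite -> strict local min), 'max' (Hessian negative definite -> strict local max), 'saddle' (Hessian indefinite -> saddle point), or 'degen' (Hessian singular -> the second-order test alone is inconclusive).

Compute the Hessian H = grad^2 f:
  H = [[7, 2], [2, 5]]
Verify stationarity: grad f(x*) = H x* + g = (0, 0).
Eigenvalues of H: 3.7639, 8.2361.
Both eigenvalues > 0, so H is positive definite -> x* is a strict local min.

min


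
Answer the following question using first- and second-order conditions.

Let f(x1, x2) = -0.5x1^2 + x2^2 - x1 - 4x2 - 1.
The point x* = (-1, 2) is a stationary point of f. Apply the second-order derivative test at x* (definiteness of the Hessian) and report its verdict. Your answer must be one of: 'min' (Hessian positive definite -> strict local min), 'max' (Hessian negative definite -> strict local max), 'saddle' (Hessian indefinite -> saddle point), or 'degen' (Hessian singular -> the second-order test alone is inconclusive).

Compute the Hessian H = grad^2 f:
  H = [[-1, 0], [0, 2]]
Verify stationarity: grad f(x*) = H x* + g = (0, 0).
Eigenvalues of H: -1, 2.
Eigenvalues have mixed signs, so H is indefinite -> x* is a saddle point.

saddle


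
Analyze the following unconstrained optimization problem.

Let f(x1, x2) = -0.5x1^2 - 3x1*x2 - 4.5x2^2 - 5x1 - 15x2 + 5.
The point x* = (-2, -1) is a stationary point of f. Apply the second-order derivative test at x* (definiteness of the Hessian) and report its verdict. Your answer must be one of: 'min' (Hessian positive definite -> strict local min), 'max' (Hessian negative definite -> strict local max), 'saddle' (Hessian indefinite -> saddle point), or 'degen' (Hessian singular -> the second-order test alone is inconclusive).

Compute the Hessian H = grad^2 f:
  H = [[-1, -3], [-3, -9]]
Verify stationarity: grad f(x*) = H x* + g = (0, 0).
Eigenvalues of H: -10, 0.
H has a zero eigenvalue (singular; negative semidefinite but not definite), so H is neither positive definite, negative definite, nor indefinite. The second-order test alone is inconclusive -> degen.
(Indeed, f is constant along the null direction of H through x*, so x* is not a strict local extremum.)

degen


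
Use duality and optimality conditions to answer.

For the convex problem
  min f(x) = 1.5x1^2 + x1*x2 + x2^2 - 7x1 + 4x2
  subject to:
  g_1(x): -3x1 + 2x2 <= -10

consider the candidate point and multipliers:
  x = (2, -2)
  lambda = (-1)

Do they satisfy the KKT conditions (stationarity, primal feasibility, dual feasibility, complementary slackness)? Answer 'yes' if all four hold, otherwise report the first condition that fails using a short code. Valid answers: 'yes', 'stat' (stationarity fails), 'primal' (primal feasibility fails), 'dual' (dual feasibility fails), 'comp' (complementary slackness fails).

Gradient of f: grad f(x) = Q x + c = (-3, 2)
Constraint values g_i(x) = a_i^T x - b_i:
  g_1((2, -2)) = 0
Stationarity residual: grad f(x) + sum_i lambda_i a_i = (0, 0)
  -> stationarity OK
Primal feasibility (all g_i <= 0): OK
Dual feasibility (all lambda_i >= 0): FAILS
Complementary slackness (lambda_i * g_i(x) = 0 for all i): OK

Verdict: the first failing condition is dual_feasibility -> dual.

dual


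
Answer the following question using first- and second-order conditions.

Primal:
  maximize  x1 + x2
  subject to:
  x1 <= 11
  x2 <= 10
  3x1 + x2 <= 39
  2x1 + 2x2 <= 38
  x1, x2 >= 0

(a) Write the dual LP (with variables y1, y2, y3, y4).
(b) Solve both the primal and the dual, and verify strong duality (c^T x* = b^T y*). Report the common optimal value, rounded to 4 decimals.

The standard primal-dual pair for 'max c^T x s.t. A x <= b, x >= 0' is:
  Dual:  min b^T y  s.t.  A^T y >= c,  y >= 0.

So the dual LP is:
  minimize  11y1 + 10y2 + 39y3 + 38y4
  subject to:
    y1 + 3y3 + 2y4 >= 1
    y2 + y3 + 2y4 >= 1
    y1, y2, y3, y4 >= 0

Solving the primal: x* = (10, 9).
  primal value c^T x* = 19.
Solving the dual: y* = (0, 0, 0, 0.5).
  dual value b^T y* = 19.
Strong duality: c^T x* = b^T y*. Confirmed.

19


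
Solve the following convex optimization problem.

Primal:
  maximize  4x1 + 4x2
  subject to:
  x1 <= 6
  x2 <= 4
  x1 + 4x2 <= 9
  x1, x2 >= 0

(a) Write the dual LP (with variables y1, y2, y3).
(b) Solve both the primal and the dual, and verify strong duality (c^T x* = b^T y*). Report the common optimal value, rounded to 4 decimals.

The standard primal-dual pair for 'max c^T x s.t. A x <= b, x >= 0' is:
  Dual:  min b^T y  s.t.  A^T y >= c,  y >= 0.

So the dual LP is:
  minimize  6y1 + 4y2 + 9y3
  subject to:
    y1 + y3 >= 4
    y2 + 4y3 >= 4
    y1, y2, y3 >= 0

Solving the primal: x* = (6, 0.75).
  primal value c^T x* = 27.
Solving the dual: y* = (3, 0, 1).
  dual value b^T y* = 27.
Strong duality: c^T x* = b^T y*. Confirmed.

27


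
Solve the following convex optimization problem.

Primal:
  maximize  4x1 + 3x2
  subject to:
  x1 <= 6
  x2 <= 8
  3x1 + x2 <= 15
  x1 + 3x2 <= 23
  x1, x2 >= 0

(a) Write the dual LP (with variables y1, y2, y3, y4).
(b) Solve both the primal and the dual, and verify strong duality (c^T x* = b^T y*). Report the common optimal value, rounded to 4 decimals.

The standard primal-dual pair for 'max c^T x s.t. A x <= b, x >= 0' is:
  Dual:  min b^T y  s.t.  A^T y >= c,  y >= 0.

So the dual LP is:
  minimize  6y1 + 8y2 + 15y3 + 23y4
  subject to:
    y1 + 3y3 + y4 >= 4
    y2 + y3 + 3y4 >= 3
    y1, y2, y3, y4 >= 0

Solving the primal: x* = (2.75, 6.75).
  primal value c^T x* = 31.25.
Solving the dual: y* = (0, 0, 1.125, 0.625).
  dual value b^T y* = 31.25.
Strong duality: c^T x* = b^T y*. Confirmed.

31.25


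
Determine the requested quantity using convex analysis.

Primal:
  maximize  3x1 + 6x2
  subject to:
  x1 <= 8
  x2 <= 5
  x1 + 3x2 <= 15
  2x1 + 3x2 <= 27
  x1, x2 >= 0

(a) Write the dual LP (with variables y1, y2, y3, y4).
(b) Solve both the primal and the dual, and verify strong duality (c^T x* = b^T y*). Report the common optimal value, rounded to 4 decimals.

The standard primal-dual pair for 'max c^T x s.t. A x <= b, x >= 0' is:
  Dual:  min b^T y  s.t.  A^T y >= c,  y >= 0.

So the dual LP is:
  minimize  8y1 + 5y2 + 15y3 + 27y4
  subject to:
    y1 + y3 + 2y4 >= 3
    y2 + 3y3 + 3y4 >= 6
    y1, y2, y3, y4 >= 0

Solving the primal: x* = (8, 2.3333).
  primal value c^T x* = 38.
Solving the dual: y* = (1, 0, 2, 0).
  dual value b^T y* = 38.
Strong duality: c^T x* = b^T y*. Confirmed.

38


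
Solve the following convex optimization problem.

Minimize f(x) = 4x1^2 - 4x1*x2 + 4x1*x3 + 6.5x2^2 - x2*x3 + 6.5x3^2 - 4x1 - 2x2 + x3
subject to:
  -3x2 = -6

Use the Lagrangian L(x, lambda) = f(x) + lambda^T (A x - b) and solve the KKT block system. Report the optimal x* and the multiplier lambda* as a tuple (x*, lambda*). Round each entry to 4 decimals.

Form the Lagrangian:
  L(x, lambda) = (1/2) x^T Q x + c^T x + lambda^T (A x - b)
Stationarity (grad_x L = 0): Q x + c + A^T lambda = 0.
Primal feasibility: A x = b.

This gives the KKT block system:
  [ Q   A^T ] [ x     ]   [-c ]
  [ A    0  ] [ lambda ] = [ b ]

Solving the linear system:
  x*      = (1.7273, 2, -0.4545)
  lambda* = (5.8485)
  f(x*)   = 11.8636

x* = (1.7273, 2, -0.4545), lambda* = (5.8485)


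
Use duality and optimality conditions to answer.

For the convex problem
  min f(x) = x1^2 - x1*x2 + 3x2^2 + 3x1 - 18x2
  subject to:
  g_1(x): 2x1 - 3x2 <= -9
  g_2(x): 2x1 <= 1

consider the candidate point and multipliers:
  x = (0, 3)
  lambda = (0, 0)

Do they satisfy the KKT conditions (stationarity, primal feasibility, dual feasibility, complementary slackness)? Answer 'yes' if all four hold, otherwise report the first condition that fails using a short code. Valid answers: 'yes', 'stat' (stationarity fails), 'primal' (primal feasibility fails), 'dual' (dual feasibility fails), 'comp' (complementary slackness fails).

Gradient of f: grad f(x) = Q x + c = (0, 0)
Constraint values g_i(x) = a_i^T x - b_i:
  g_1((0, 3)) = 0
  g_2((0, 3)) = -1
Stationarity residual: grad f(x) + sum_i lambda_i a_i = (0, 0)
  -> stationarity OK
Primal feasibility (all g_i <= 0): OK
Dual feasibility (all lambda_i >= 0): OK
Complementary slackness (lambda_i * g_i(x) = 0 for all i): OK

Verdict: yes, KKT holds.

yes


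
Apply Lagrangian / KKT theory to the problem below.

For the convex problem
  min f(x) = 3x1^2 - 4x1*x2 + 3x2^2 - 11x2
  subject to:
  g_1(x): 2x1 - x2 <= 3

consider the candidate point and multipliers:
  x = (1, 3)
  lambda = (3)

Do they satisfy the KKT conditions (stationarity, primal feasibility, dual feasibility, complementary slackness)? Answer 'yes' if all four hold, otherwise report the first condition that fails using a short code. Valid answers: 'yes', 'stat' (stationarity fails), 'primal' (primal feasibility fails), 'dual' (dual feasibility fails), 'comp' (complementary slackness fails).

Gradient of f: grad f(x) = Q x + c = (-6, 3)
Constraint values g_i(x) = a_i^T x - b_i:
  g_1((1, 3)) = -4
Stationarity residual: grad f(x) + sum_i lambda_i a_i = (0, 0)
  -> stationarity OK
Primal feasibility (all g_i <= 0): OK
Dual feasibility (all lambda_i >= 0): OK
Complementary slackness (lambda_i * g_i(x) = 0 for all i): FAILS

Verdict: the first failing condition is complementary_slackness -> comp.

comp


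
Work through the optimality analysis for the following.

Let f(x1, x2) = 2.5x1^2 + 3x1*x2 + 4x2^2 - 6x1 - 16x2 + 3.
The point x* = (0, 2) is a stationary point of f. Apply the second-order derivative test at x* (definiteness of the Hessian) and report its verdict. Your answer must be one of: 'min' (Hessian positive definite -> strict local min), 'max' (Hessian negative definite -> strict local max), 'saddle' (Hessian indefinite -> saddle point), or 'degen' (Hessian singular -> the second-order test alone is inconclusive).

Compute the Hessian H = grad^2 f:
  H = [[5, 3], [3, 8]]
Verify stationarity: grad f(x*) = H x* + g = (0, 0).
Eigenvalues of H: 3.1459, 9.8541.
Both eigenvalues > 0, so H is positive definite -> x* is a strict local min.

min


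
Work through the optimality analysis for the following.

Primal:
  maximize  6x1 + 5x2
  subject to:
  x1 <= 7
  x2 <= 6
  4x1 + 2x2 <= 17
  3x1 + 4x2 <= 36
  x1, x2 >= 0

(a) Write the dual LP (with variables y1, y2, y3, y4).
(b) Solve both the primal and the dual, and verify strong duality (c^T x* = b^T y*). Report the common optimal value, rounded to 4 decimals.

The standard primal-dual pair for 'max c^T x s.t. A x <= b, x >= 0' is:
  Dual:  min b^T y  s.t.  A^T y >= c,  y >= 0.

So the dual LP is:
  minimize  7y1 + 6y2 + 17y3 + 36y4
  subject to:
    y1 + 4y3 + 3y4 >= 6
    y2 + 2y3 + 4y4 >= 5
    y1, y2, y3, y4 >= 0

Solving the primal: x* = (1.25, 6).
  primal value c^T x* = 37.5.
Solving the dual: y* = (0, 2, 1.5, 0).
  dual value b^T y* = 37.5.
Strong duality: c^T x* = b^T y*. Confirmed.

37.5


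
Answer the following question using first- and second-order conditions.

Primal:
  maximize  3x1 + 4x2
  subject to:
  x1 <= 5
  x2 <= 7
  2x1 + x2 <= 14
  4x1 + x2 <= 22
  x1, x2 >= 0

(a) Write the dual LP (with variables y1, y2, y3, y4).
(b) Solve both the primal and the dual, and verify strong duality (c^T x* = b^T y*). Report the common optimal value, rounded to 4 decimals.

The standard primal-dual pair for 'max c^T x s.t. A x <= b, x >= 0' is:
  Dual:  min b^T y  s.t.  A^T y >= c,  y >= 0.

So the dual LP is:
  minimize  5y1 + 7y2 + 14y3 + 22y4
  subject to:
    y1 + 2y3 + 4y4 >= 3
    y2 + y3 + y4 >= 4
    y1, y2, y3, y4 >= 0

Solving the primal: x* = (3.5, 7).
  primal value c^T x* = 38.5.
Solving the dual: y* = (0, 2.5, 1.5, 0).
  dual value b^T y* = 38.5.
Strong duality: c^T x* = b^T y*. Confirmed.

38.5


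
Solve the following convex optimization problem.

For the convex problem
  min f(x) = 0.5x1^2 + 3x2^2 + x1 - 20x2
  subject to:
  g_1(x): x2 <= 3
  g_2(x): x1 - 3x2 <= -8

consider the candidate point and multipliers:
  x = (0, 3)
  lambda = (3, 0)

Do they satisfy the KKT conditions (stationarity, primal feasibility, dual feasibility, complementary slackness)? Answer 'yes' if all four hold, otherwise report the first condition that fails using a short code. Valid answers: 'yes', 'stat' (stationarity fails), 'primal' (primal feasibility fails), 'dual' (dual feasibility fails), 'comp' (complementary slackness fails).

Gradient of f: grad f(x) = Q x + c = (1, -2)
Constraint values g_i(x) = a_i^T x - b_i:
  g_1((0, 3)) = 0
  g_2((0, 3)) = -1
Stationarity residual: grad f(x) + sum_i lambda_i a_i = (1, 1)
  -> stationarity FAILS
Primal feasibility (all g_i <= 0): OK
Dual feasibility (all lambda_i >= 0): OK
Complementary slackness (lambda_i * g_i(x) = 0 for all i): OK

Verdict: the first failing condition is stationarity -> stat.

stat


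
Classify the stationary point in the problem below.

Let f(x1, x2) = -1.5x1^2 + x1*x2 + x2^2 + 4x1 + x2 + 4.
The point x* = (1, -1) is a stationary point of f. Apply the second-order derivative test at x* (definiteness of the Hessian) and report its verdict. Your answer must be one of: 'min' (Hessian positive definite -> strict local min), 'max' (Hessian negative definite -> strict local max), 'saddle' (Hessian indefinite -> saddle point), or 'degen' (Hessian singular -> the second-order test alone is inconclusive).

Compute the Hessian H = grad^2 f:
  H = [[-3, 1], [1, 2]]
Verify stationarity: grad f(x*) = H x* + g = (0, 0).
Eigenvalues of H: -3.1926, 2.1926.
Eigenvalues have mixed signs, so H is indefinite -> x* is a saddle point.

saddle


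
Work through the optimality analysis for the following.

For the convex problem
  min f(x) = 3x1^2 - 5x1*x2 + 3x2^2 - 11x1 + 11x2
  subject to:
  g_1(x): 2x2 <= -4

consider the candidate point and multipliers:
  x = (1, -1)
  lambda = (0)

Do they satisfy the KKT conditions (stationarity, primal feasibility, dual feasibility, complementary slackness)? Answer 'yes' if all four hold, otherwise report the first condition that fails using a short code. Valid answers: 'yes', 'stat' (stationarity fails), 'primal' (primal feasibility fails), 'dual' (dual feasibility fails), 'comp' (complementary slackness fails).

Gradient of f: grad f(x) = Q x + c = (0, 0)
Constraint values g_i(x) = a_i^T x - b_i:
  g_1((1, -1)) = 2
Stationarity residual: grad f(x) + sum_i lambda_i a_i = (0, 0)
  -> stationarity OK
Primal feasibility (all g_i <= 0): FAILS
Dual feasibility (all lambda_i >= 0): OK
Complementary slackness (lambda_i * g_i(x) = 0 for all i): OK

Verdict: the first failing condition is primal_feasibility -> primal.

primal


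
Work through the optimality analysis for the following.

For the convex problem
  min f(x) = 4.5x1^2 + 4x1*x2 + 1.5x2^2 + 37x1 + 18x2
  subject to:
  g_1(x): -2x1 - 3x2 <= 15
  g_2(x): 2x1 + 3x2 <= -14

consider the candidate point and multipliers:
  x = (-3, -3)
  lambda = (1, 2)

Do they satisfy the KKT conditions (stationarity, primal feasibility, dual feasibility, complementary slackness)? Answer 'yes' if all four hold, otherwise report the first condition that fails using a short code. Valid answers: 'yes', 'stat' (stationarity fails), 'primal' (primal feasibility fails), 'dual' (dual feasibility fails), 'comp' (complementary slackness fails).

Gradient of f: grad f(x) = Q x + c = (-2, -3)
Constraint values g_i(x) = a_i^T x - b_i:
  g_1((-3, -3)) = 0
  g_2((-3, -3)) = -1
Stationarity residual: grad f(x) + sum_i lambda_i a_i = (0, 0)
  -> stationarity OK
Primal feasibility (all g_i <= 0): OK
Dual feasibility (all lambda_i >= 0): OK
Complementary slackness (lambda_i * g_i(x) = 0 for all i): FAILS

Verdict: the first failing condition is complementary_slackness -> comp.

comp


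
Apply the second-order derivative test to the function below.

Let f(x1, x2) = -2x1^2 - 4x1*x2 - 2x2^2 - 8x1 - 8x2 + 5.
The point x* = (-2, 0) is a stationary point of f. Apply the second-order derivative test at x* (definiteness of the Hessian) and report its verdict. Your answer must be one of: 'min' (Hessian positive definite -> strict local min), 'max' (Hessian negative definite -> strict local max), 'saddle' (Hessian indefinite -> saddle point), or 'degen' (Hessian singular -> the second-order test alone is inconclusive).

Compute the Hessian H = grad^2 f:
  H = [[-4, -4], [-4, -4]]
Verify stationarity: grad f(x*) = H x* + g = (0, 0).
Eigenvalues of H: -8, 0.
H has a zero eigenvalue (singular; negative semidefinite but not definite), so H is neither positive definite, negative definite, nor indefinite. The second-order test alone is inconclusive -> degen.
(Indeed, f is constant along the null direction of H through x*, so x* is not a strict local extremum.)

degen


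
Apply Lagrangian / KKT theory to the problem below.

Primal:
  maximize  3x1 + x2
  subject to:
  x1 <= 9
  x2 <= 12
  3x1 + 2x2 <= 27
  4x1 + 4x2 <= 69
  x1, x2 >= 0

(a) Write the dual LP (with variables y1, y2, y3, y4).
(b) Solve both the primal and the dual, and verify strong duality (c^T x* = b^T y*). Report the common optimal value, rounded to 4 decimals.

The standard primal-dual pair for 'max c^T x s.t. A x <= b, x >= 0' is:
  Dual:  min b^T y  s.t.  A^T y >= c,  y >= 0.

So the dual LP is:
  minimize  9y1 + 12y2 + 27y3 + 69y4
  subject to:
    y1 + 3y3 + 4y4 >= 3
    y2 + 2y3 + 4y4 >= 1
    y1, y2, y3, y4 >= 0

Solving the primal: x* = (9, 0).
  primal value c^T x* = 27.
Solving the dual: y* = (0, 0, 1, 0).
  dual value b^T y* = 27.
Strong duality: c^T x* = b^T y*. Confirmed.

27


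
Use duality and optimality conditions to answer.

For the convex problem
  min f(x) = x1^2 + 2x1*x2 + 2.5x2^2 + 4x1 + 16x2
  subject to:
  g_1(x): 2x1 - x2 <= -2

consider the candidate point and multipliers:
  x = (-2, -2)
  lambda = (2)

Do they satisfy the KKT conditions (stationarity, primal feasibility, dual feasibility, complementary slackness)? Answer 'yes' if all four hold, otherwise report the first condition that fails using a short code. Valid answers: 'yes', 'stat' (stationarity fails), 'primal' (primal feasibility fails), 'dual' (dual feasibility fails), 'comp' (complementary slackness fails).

Gradient of f: grad f(x) = Q x + c = (-4, 2)
Constraint values g_i(x) = a_i^T x - b_i:
  g_1((-2, -2)) = 0
Stationarity residual: grad f(x) + sum_i lambda_i a_i = (0, 0)
  -> stationarity OK
Primal feasibility (all g_i <= 0): OK
Dual feasibility (all lambda_i >= 0): OK
Complementary slackness (lambda_i * g_i(x) = 0 for all i): OK

Verdict: yes, KKT holds.

yes


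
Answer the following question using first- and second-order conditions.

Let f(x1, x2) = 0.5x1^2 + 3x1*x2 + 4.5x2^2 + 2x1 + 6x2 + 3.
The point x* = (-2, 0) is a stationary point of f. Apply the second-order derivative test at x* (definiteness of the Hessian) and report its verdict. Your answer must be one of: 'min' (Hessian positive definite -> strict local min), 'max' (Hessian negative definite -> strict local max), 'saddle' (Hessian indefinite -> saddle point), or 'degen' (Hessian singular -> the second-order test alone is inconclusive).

Compute the Hessian H = grad^2 f:
  H = [[1, 3], [3, 9]]
Verify stationarity: grad f(x*) = H x* + g = (0, 0).
Eigenvalues of H: 0, 10.
H has a zero eigenvalue (singular; positive semidefinite but not definite), so H is neither positive definite, negative definite, nor indefinite. The second-order test alone is inconclusive -> degen.
(Indeed, f is constant along the null direction of H through x*, so x* is not a strict local extremum.)

degen


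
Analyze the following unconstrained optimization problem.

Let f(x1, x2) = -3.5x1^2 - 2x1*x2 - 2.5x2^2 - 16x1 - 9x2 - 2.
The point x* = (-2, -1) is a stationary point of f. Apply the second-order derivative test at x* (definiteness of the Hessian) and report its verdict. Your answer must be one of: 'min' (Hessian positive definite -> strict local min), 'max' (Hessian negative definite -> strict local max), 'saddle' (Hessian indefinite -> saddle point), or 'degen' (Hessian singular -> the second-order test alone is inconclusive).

Compute the Hessian H = grad^2 f:
  H = [[-7, -2], [-2, -5]]
Verify stationarity: grad f(x*) = H x* + g = (0, 0).
Eigenvalues of H: -8.2361, -3.7639.
Both eigenvalues < 0, so H is negative definite -> x* is a strict local max.

max


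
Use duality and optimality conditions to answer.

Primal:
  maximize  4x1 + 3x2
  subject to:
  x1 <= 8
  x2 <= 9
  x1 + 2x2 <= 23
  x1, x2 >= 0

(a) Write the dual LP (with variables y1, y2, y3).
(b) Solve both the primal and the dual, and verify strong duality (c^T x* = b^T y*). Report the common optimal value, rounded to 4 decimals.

The standard primal-dual pair for 'max c^T x s.t. A x <= b, x >= 0' is:
  Dual:  min b^T y  s.t.  A^T y >= c,  y >= 0.

So the dual LP is:
  minimize  8y1 + 9y2 + 23y3
  subject to:
    y1 + y3 >= 4
    y2 + 2y3 >= 3
    y1, y2, y3 >= 0

Solving the primal: x* = (8, 7.5).
  primal value c^T x* = 54.5.
Solving the dual: y* = (2.5, 0, 1.5).
  dual value b^T y* = 54.5.
Strong duality: c^T x* = b^T y*. Confirmed.

54.5


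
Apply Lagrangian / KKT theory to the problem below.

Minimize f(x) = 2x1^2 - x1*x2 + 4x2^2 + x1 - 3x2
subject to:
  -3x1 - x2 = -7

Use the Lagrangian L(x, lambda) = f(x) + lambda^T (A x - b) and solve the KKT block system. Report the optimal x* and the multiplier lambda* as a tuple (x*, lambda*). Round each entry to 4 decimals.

Form the Lagrangian:
  L(x, lambda) = (1/2) x^T Q x + c^T x + lambda^T (A x - b)
Stationarity (grad_x L = 0): Q x + c + A^T lambda = 0.
Primal feasibility: A x = b.

This gives the KKT block system:
  [ Q   A^T ] [ x     ]   [-c ]
  [ A    0  ] [ lambda ] = [ b ]

Solving the linear system:
  x*      = (2.0122, 0.9634)
  lambda* = (2.6951)
  f(x*)   = 8.9939

x* = (2.0122, 0.9634), lambda* = (2.6951)


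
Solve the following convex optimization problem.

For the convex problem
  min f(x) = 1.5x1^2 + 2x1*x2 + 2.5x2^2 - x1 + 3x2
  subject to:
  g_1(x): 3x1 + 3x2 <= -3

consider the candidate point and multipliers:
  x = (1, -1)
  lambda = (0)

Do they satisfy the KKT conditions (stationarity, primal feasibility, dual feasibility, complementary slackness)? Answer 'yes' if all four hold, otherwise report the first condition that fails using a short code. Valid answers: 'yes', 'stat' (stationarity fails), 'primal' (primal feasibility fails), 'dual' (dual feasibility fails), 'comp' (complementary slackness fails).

Gradient of f: grad f(x) = Q x + c = (0, 0)
Constraint values g_i(x) = a_i^T x - b_i:
  g_1((1, -1)) = 3
Stationarity residual: grad f(x) + sum_i lambda_i a_i = (0, 0)
  -> stationarity OK
Primal feasibility (all g_i <= 0): FAILS
Dual feasibility (all lambda_i >= 0): OK
Complementary slackness (lambda_i * g_i(x) = 0 for all i): OK

Verdict: the first failing condition is primal_feasibility -> primal.

primal


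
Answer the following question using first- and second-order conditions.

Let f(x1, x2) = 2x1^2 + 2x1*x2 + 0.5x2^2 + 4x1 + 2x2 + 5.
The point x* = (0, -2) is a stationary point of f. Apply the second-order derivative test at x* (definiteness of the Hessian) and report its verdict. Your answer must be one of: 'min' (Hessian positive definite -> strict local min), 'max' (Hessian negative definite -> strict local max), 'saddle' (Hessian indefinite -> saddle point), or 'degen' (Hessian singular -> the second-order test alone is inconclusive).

Compute the Hessian H = grad^2 f:
  H = [[4, 2], [2, 1]]
Verify stationarity: grad f(x*) = H x* + g = (0, 0).
Eigenvalues of H: 0, 5.
H has a zero eigenvalue (singular; positive semidefinite but not definite), so H is neither positive definite, negative definite, nor indefinite. The second-order test alone is inconclusive -> degen.
(Indeed, f is constant along the null direction of H through x*, so x* is not a strict local extremum.)

degen


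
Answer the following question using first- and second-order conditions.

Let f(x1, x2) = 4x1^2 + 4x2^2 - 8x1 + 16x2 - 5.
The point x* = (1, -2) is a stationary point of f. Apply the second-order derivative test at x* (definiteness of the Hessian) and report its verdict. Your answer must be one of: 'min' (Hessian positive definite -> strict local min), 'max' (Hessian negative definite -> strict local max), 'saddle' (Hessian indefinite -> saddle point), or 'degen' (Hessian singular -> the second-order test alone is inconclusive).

Compute the Hessian H = grad^2 f:
  H = [[8, 0], [0, 8]]
Verify stationarity: grad f(x*) = H x* + g = (0, 0).
Eigenvalues of H: 8, 8.
Both eigenvalues > 0, so H is positive definite -> x* is a strict local min.

min


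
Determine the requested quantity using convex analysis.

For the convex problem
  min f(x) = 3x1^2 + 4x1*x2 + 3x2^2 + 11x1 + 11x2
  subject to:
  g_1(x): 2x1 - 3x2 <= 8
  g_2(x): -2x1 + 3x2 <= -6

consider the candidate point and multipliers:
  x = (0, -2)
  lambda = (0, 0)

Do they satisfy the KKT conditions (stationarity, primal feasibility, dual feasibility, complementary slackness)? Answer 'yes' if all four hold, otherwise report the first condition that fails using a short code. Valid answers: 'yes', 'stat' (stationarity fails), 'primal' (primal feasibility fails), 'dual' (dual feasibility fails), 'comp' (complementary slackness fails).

Gradient of f: grad f(x) = Q x + c = (3, -1)
Constraint values g_i(x) = a_i^T x - b_i:
  g_1((0, -2)) = -2
  g_2((0, -2)) = 0
Stationarity residual: grad f(x) + sum_i lambda_i a_i = (3, -1)
  -> stationarity FAILS
Primal feasibility (all g_i <= 0): OK
Dual feasibility (all lambda_i >= 0): OK
Complementary slackness (lambda_i * g_i(x) = 0 for all i): OK

Verdict: the first failing condition is stationarity -> stat.

stat
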